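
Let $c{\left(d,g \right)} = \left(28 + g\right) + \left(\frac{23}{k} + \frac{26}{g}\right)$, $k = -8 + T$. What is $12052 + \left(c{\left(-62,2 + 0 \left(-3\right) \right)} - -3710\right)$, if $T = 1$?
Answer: $\frac{110612}{7} \approx 15802.0$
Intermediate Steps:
$k = -7$ ($k = -8 + 1 = -7$)
$c{\left(d,g \right)} = \frac{173}{7} + g + \frac{26}{g}$ ($c{\left(d,g \right)} = \left(28 + g\right) + \left(\frac{23}{-7} + \frac{26}{g}\right) = \left(28 + g\right) + \left(23 \left(- \frac{1}{7}\right) + \frac{26}{g}\right) = \left(28 + g\right) - \left(\frac{23}{7} - \frac{26}{g}\right) = \frac{173}{7} + g + \frac{26}{g}$)
$12052 + \left(c{\left(-62,2 + 0 \left(-3\right) \right)} - -3710\right) = 12052 + \left(\left(\frac{173}{7} + \left(2 + 0 \left(-3\right)\right) + \frac{26}{2 + 0 \left(-3\right)}\right) - -3710\right) = 12052 + \left(\left(\frac{173}{7} + \left(2 + 0\right) + \frac{26}{2 + 0}\right) + 3710\right) = 12052 + \left(\left(\frac{173}{7} + 2 + \frac{26}{2}\right) + 3710\right) = 12052 + \left(\left(\frac{173}{7} + 2 + 26 \cdot \frac{1}{2}\right) + 3710\right) = 12052 + \left(\left(\frac{173}{7} + 2 + 13\right) + 3710\right) = 12052 + \left(\frac{278}{7} + 3710\right) = 12052 + \frac{26248}{7} = \frac{110612}{7}$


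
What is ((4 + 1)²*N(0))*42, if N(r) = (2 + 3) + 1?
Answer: 6300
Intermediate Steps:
N(r) = 6 (N(r) = 5 + 1 = 6)
((4 + 1)²*N(0))*42 = ((4 + 1)²*6)*42 = (5²*6)*42 = (25*6)*42 = 150*42 = 6300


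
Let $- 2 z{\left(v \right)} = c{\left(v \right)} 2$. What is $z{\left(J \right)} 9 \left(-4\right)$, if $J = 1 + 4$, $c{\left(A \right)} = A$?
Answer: $180$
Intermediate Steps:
$J = 5$
$z{\left(v \right)} = - v$ ($z{\left(v \right)} = - \frac{v 2}{2} = - \frac{2 v}{2} = - v$)
$z{\left(J \right)} 9 \left(-4\right) = \left(-1\right) 5 \cdot 9 \left(-4\right) = \left(-5\right) 9 \left(-4\right) = \left(-45\right) \left(-4\right) = 180$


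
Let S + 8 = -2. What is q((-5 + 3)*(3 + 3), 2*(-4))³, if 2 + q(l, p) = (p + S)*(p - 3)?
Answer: 7529536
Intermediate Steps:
S = -10 (S = -8 - 2 = -10)
q(l, p) = -2 + (-10 + p)*(-3 + p) (q(l, p) = -2 + (p - 10)*(p - 3) = -2 + (-10 + p)*(-3 + p))
q((-5 + 3)*(3 + 3), 2*(-4))³ = (28 + (2*(-4))² - 26*(-4))³ = (28 + (-8)² - 13*(-8))³ = (28 + 64 + 104)³ = 196³ = 7529536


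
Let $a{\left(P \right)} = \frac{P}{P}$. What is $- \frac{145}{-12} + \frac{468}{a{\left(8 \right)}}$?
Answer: $\frac{5761}{12} \approx 480.08$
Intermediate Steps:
$a{\left(P \right)} = 1$
$- \frac{145}{-12} + \frac{468}{a{\left(8 \right)}} = - \frac{145}{-12} + \frac{468}{1} = \left(-145\right) \left(- \frac{1}{12}\right) + 468 \cdot 1 = \frac{145}{12} + 468 = \frac{5761}{12}$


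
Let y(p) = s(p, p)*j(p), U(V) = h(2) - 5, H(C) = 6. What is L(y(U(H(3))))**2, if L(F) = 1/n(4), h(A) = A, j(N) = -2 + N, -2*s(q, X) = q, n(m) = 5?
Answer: 1/25 ≈ 0.040000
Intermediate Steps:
s(q, X) = -q/2
U(V) = -3 (U(V) = 2 - 5 = -3)
y(p) = -p*(-2 + p)/2 (y(p) = (-p/2)*(-2 + p) = -p*(-2 + p)/2)
L(F) = 1/5
L(y(U(H(3))))**2 = (1/5)**2 = 1/25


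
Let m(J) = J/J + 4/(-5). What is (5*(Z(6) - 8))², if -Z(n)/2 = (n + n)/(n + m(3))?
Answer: 3385600/961 ≈ 3523.0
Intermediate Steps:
m(J) = ⅕ (m(J) = 1 + 4*(-⅕) = 1 - ⅘ = ⅕)
Z(n) = -4*n/(⅕ + n) (Z(n) = -2*(n + n)/(n + ⅕) = -2*2*n/(⅕ + n) = -4*n/(⅕ + n))
(5*(Z(6) - 8))² = (5*(-20*6/(1 + 5*6) - 8))² = (5*(-20*6/(1 + 30) - 8))² = (5*(-20*6/31 - 8))² = (5*(-20*6*1/31 - 8))² = (5*(-120/31 - 8))² = (5*(-368/31))² = (-1840/31)² = 3385600/961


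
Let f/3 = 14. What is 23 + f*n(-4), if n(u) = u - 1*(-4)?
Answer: 23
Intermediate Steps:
f = 42 (f = 3*14 = 42)
n(u) = 4 + u (n(u) = u + 4 = 4 + u)
23 + f*n(-4) = 23 + 42*(4 - 4) = 23 + 42*0 = 23 + 0 = 23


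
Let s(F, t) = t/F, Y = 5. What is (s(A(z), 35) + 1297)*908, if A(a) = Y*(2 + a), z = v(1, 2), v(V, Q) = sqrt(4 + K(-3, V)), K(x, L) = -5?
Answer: 5901092/5 - 6356*I/5 ≈ 1.1802e+6 - 1271.2*I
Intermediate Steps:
v(V, Q) = I (v(V, Q) = sqrt(4 - 5) = sqrt(-1) = I)
z = I ≈ 1.0*I
A(a) = 10 + 5*a (A(a) = 5*(2 + a) = 10 + 5*a)
s(F, t) = t/F
(s(A(z), 35) + 1297)*908 = (35/(10 + 5*I) + 1297)*908 = (35*((10 - 5*I)/125) + 1297)*908 = (7*(10 - 5*I)/25 + 1297)*908 = (1297 + 7*(10 - 5*I)/25)*908 = 1177676 + 6356*(10 - 5*I)/25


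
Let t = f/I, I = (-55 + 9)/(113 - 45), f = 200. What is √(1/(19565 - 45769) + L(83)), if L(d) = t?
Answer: I*√26848003451079/301346 ≈ 17.195*I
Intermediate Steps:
I = -23/34 (I = -46/68 = -46*1/68 = -23/34 ≈ -0.67647)
t = -6800/23 (t = 200/(-23/34) = 200*(-34/23) = -6800/23 ≈ -295.65)
L(d) = -6800/23
√(1/(19565 - 45769) + L(83)) = √(1/(19565 - 45769) - 6800/23) = √(1/(-26204) - 6800/23) = √(-1/26204 - 6800/23) = √(-178187223/602692) = I*√26848003451079/301346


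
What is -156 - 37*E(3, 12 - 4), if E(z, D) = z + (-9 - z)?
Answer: 177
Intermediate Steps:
E(z, D) = -9
-156 - 37*E(3, 12 - 4) = -156 - 37*(-9) = -156 + 333 = 177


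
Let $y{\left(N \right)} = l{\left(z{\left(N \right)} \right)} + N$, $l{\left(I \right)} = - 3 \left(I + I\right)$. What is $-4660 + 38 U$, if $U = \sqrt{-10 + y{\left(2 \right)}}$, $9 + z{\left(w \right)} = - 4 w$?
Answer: $-4660 + 38 \sqrt{94} \approx -4291.6$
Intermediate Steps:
$z{\left(w \right)} = -9 - 4 w$
$l{\left(I \right)} = - 6 I$ ($l{\left(I \right)} = - 3 \cdot 2 I = - 6 I$)
$y{\left(N \right)} = 54 + 25 N$ ($y{\left(N \right)} = - 6 \left(-9 - 4 N\right) + N = \left(54 + 24 N\right) + N = 54 + 25 N$)
$U = \sqrt{94}$ ($U = \sqrt{-10 + \left(54 + 25 \cdot 2\right)} = \sqrt{-10 + \left(54 + 50\right)} = \sqrt{-10 + 104} = \sqrt{94} \approx 9.6954$)
$-4660 + 38 U = -4660 + 38 \sqrt{94}$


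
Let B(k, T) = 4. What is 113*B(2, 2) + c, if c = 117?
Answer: 569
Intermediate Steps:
113*B(2, 2) + c = 113*4 + 117 = 452 + 117 = 569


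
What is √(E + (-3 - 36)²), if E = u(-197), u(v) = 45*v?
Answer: 12*I*√51 ≈ 85.697*I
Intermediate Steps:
E = -8865 (E = 45*(-197) = -8865)
√(E + (-3 - 36)²) = √(-8865 + (-3 - 36)²) = √(-8865 + (-39)²) = √(-8865 + 1521) = √(-7344) = 12*I*√51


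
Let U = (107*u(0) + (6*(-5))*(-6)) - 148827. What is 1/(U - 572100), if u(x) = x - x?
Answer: -1/720747 ≈ -1.3874e-6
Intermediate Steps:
u(x) = 0
U = -148647 (U = (107*0 + (6*(-5))*(-6)) - 148827 = (0 - 30*(-6)) - 148827 = (0 + 180) - 148827 = 180 - 148827 = -148647)
1/(U - 572100) = 1/(-148647 - 572100) = 1/(-720747) = -1/720747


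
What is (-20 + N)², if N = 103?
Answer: 6889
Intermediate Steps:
(-20 + N)² = (-20 + 103)² = 83² = 6889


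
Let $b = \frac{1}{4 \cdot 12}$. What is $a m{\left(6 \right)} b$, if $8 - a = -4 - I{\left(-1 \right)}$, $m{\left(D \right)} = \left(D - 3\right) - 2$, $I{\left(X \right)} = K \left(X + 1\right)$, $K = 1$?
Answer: $\frac{1}{4} \approx 0.25$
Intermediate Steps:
$I{\left(X \right)} = 1 + X$ ($I{\left(X \right)} = 1 \left(X + 1\right) = 1 \left(1 + X\right) = 1 + X$)
$b = \frac{1}{48} \approx 0.020833$
$m{\left(D \right)} = -5 + D$ ($m{\left(D \right)} = \left(-3 + D\right) - 2 = -5 + D$)
$a = 12$ ($a = 8 - \left(-4 - \left(1 - 1\right)\right) = 8 - \left(-4 - 0\right) = 8 - \left(-4 + 0\right) = 8 - -4 = 8 + 4 = 12$)
$a m{\left(6 \right)} b = 12 \left(-5 + 6\right) \frac{1}{48} = 12 \cdot 1 \cdot \frac{1}{48} = 12 \cdot \frac{1}{48} = \frac{1}{4}$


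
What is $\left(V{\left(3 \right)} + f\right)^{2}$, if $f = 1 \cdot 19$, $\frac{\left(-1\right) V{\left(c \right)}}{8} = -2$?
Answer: $1225$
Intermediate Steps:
$V{\left(c \right)} = 16$ ($V{\left(c \right)} = \left(-8\right) \left(-2\right) = 16$)
$f = 19$
$\left(V{\left(3 \right)} + f\right)^{2} = \left(16 + 19\right)^{2} = 35^{2} = 1225$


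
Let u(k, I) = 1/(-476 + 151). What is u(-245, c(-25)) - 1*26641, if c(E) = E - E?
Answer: -8658326/325 ≈ -26641.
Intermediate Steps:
c(E) = 0
u(k, I) = -1/325 (u(k, I) = 1/(-325) = -1/325)
u(-245, c(-25)) - 1*26641 = -1/325 - 1*26641 = -1/325 - 26641 = -8658326/325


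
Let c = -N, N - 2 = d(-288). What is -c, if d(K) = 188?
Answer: 190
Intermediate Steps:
N = 190 (N = 2 + 188 = 190)
c = -190 (c = -1*190 = -190)
-c = -1*(-190) = 190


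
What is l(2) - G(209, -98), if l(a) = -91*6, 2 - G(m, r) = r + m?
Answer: -437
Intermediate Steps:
G(m, r) = 2 - m - r (G(m, r) = 2 - (r + m) = 2 - (m + r) = 2 + (-m - r) = 2 - m - r)
l(a) = -546
l(2) - G(209, -98) = -546 - (2 - 1*209 - 1*(-98)) = -546 - (2 - 209 + 98) = -546 - 1*(-109) = -546 + 109 = -437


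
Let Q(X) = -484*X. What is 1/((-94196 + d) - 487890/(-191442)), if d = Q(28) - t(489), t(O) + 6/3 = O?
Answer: -31907/3453372830 ≈ -9.2394e-6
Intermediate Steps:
t(O) = -2 + O
d = -14039 (d = -484*28 - (-2 + 489) = -13552 - 1*487 = -13552 - 487 = -14039)
1/((-94196 + d) - 487890/(-191442)) = 1/((-94196 - 14039) - 487890/(-191442)) = 1/(-108235 - 487890*(-1/191442)) = 1/(-108235 + 81315/31907) = 1/(-3453372830/31907) = -31907/3453372830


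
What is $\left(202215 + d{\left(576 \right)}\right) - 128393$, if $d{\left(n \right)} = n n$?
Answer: $405598$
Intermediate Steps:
$d{\left(n \right)} = n^{2}$
$\left(202215 + d{\left(576 \right)}\right) - 128393 = \left(202215 + 576^{2}\right) - 128393 = \left(202215 + 331776\right) - 128393 = 533991 - 128393 = 405598$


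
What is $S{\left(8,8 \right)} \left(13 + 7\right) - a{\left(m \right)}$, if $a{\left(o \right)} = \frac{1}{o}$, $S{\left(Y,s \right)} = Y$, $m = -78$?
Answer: $\frac{12481}{78} \approx 160.01$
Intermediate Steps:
$S{\left(8,8 \right)} \left(13 + 7\right) - a{\left(m \right)} = 8 \left(13 + 7\right) - \frac{1}{-78} = 8 \cdot 20 - - \frac{1}{78} = 160 + \frac{1}{78} = \frac{12481}{78}$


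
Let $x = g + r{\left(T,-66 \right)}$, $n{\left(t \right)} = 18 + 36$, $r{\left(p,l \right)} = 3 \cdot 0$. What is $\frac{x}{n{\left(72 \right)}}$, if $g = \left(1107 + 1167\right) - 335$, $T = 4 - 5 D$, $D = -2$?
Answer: $\frac{1939}{54} \approx 35.907$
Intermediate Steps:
$T = 14$ ($T = 4 - -10 = 4 + 10 = 14$)
$r{\left(p,l \right)} = 0$
$n{\left(t \right)} = 54$
$g = 1939$ ($g = 2274 - 335 = 1939$)
$x = 1939$ ($x = 1939 + 0 = 1939$)
$\frac{x}{n{\left(72 \right)}} = \frac{1939}{54}$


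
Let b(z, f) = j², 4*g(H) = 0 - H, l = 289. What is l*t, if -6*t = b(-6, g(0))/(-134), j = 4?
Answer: 1156/201 ≈ 5.7512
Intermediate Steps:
g(H) = -H/4 (g(H) = (0 - H)/4 = (-H)/4 = -H/4)
b(z, f) = 16 (b(z, f) = 4² = 16)
t = 4/201 (t = -8/(3*(-134)) = -8*(-1)/(3*134) = -⅙*(-8/67) = 4/201 ≈ 0.019901)
l*t = 289*(4/201) = 1156/201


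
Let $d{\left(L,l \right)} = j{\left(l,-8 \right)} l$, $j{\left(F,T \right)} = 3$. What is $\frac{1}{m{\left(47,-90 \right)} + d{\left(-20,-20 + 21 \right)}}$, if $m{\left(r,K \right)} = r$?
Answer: $\frac{1}{50} \approx 0.02$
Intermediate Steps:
$d{\left(L,l \right)} = 3 l$
$\frac{1}{m{\left(47,-90 \right)} + d{\left(-20,-20 + 21 \right)}} = \frac{1}{47 + 3 \left(-20 + 21\right)} = \frac{1}{47 + 3 \cdot 1} = \frac{1}{47 + 3} = \frac{1}{50}$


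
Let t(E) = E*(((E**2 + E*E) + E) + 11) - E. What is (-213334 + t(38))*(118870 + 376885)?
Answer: -50451003330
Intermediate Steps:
t(E) = -E + E*(11 + E + 2*E**2) (t(E) = E*(((E**2 + E**2) + E) + 11) - E = E*((2*E**2 + E) + 11) - E = E*((E + 2*E**2) + 11) - E = E*(11 + E + 2*E**2) - E = -E + E*(11 + E + 2*E**2))
(-213334 + t(38))*(118870 + 376885) = (-213334 + 38*(10 + 38 + 2*38**2))*(118870 + 376885) = (-213334 + 38*(10 + 38 + 2*1444))*495755 = (-213334 + 38*(10 + 38 + 2888))*495755 = (-213334 + 38*2936)*495755 = (-213334 + 111568)*495755 = -101766*495755 = -50451003330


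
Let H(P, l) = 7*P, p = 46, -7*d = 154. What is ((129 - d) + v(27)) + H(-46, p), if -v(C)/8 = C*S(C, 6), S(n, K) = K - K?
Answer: -171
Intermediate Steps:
d = -22 (d = -⅐*154 = -22)
S(n, K) = 0
v(C) = 0 (v(C) = -8*C*0 = -8*0 = 0)
((129 - d) + v(27)) + H(-46, p) = ((129 - 1*(-22)) + 0) + 7*(-46) = ((129 + 22) + 0) - 322 = (151 + 0) - 322 = 151 - 322 = -171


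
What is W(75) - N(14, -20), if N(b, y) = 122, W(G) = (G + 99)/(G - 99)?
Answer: -517/4 ≈ -129.25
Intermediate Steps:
W(G) = (99 + G)/(-99 + G)
W(75) - N(14, -20) = (99 + 75)/(-99 + 75) - 1*122 = 174/(-24) - 122 = -1/24*174 - 122 = -29/4 - 122 = -517/4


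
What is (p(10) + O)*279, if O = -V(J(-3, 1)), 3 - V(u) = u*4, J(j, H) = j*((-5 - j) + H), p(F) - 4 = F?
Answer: 6417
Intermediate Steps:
p(F) = 4 + F
J(j, H) = j*(-5 + H - j)
V(u) = 3 - 4*u (V(u) = 3 - u*4 = 3 - 4*u)
O = 9 (O = -(3 - (-12)*(-5 + 1 - 1*(-3))) = -(3 - (-12)*(-5 + 1 + 3)) = -(3 - (-12)*(-1)) = -(3 - 4*3) = -(3 - 12) = -1*(-9) = 9)
(p(10) + O)*279 = ((4 + 10) + 9)*279 = (14 + 9)*279 = 23*279 = 6417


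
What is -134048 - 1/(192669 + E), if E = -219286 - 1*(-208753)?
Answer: -24414966529/182136 ≈ -1.3405e+5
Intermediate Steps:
E = -10533 (E = -219286 + 208753 = -10533)
-134048 - 1/(192669 + E) = -134048 - 1/(192669 - 10533) = -134048 - 1/182136 = -24414966529/182136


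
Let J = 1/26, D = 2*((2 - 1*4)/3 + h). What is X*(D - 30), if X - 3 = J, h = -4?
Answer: -4661/39 ≈ -119.51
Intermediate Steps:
D = -28/3 (D = 2*((2 - 1*4)/3 - 4) = 2*((2 - 4)*(⅓) - 4) = 2*(-2*⅓ - 4) = 2*(-⅔ - 4) = 2*(-14/3) = -28/3 ≈ -9.3333)
J = 1/26 ≈ 0.038462
X = 79/26 (X = 3 + 1/26 = 79/26 ≈ 3.0385)
X*(D - 30) = 79*(-28/3 - 30)/26 = (79/26)*(-118/3) = -4661/39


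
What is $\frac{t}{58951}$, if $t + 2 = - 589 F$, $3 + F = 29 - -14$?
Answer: $- \frac{23562}{58951} \approx -0.39969$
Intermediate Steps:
$F = 40$ ($F = -3 + \left(29 - -14\right) = -3 + \left(29 + 14\right) = -3 + 43 = 40$)
$t = -23562$ ($t = -2 - 23560 = -23562$)
$\frac{t}{58951} = - \frac{23562}{58951}$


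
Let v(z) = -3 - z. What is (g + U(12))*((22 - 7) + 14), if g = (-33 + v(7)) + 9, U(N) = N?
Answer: -638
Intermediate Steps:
g = -34 (g = (-33 + (-3 - 1*7)) + 9 = (-33 + (-3 - 7)) + 9 = (-33 - 10) + 9 = -43 + 9 = -34)
(g + U(12))*((22 - 7) + 14) = (-34 + 12)*((22 - 7) + 14) = -22*(15 + 14) = -22*29 = -638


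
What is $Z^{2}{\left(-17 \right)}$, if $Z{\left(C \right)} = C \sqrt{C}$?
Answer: $-4913$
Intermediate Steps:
$Z{\left(C \right)} = C^{\frac{3}{2}}$
$Z^{2}{\left(-17 \right)} = \left(\left(-17\right)^{\frac{3}{2}}\right)^{2} = \left(- 17 i \sqrt{17}\right)^{2} = -4913$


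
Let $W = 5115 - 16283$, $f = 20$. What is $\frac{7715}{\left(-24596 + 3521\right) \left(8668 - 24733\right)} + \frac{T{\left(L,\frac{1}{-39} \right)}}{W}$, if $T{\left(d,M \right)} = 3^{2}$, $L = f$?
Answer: $- \frac{592193551}{756229672800} \approx -0.00078309$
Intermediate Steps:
$W = -11168$ ($W = 5115 - 16283 = -11168$)
$L = 20$
$T{\left(d,M \right)} = 9$
$\frac{7715}{\left(-24596 + 3521\right) \left(8668 - 24733\right)} + \frac{T{\left(L,\frac{1}{-39} \right)}}{W} = \frac{7715}{\left(-24596 + 3521\right) \left(8668 - 24733\right)} + \frac{9}{-11168} = \frac{7715}{\left(-21075\right) \left(-16065\right)} + 9 \left(- \frac{1}{11168}\right) = \frac{7715}{338569875} - \frac{9}{11168} = 7715 \cdot \frac{1}{338569875} - \frac{9}{11168} = \frac{1543}{67713975} - \frac{9}{11168} = - \frac{592193551}{756229672800}$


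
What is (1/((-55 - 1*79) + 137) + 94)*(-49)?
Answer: -13867/3 ≈ -4622.3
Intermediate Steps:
(1/((-55 - 1*79) + 137) + 94)*(-49) = (1/((-55 - 79) + 137) + 94)*(-49) = (1/(-134 + 137) + 94)*(-49) = (1/3 + 94)*(-49) = (283/3)*(-49) = -13867/3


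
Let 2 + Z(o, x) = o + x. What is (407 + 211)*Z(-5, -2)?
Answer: -5562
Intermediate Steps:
Z(o, x) = -2 + o + x (Z(o, x) = -2 + (o + x) = -2 + o + x)
(407 + 211)*Z(-5, -2) = (407 + 211)*(-2 - 5 - 2) = 618*(-9) = -5562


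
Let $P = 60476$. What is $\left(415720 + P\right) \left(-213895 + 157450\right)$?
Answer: $-26878883220$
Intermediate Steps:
$\left(415720 + P\right) \left(-213895 + 157450\right) = \left(415720 + 60476\right) \left(-213895 + 157450\right) = 476196 \left(-56445\right) = -26878883220$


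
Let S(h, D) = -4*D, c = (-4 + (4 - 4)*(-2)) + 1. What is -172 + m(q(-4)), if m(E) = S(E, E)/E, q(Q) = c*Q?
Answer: -176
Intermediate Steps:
c = -3 (c = (-4 + 0*(-2)) + 1 = (-4 + 0) + 1 = -4 + 1 = -3)
q(Q) = -3*Q
m(E) = -4 (m(E) = (-4*E)/E = -4)
-172 + m(q(-4)) = -172 - 4 = -176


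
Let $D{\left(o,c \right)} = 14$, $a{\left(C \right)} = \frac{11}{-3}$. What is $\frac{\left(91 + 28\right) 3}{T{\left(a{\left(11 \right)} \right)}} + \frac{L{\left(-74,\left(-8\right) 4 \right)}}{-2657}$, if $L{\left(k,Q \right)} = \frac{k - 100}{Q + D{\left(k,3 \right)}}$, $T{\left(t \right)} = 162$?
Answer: $\frac{315661}{143478} \approx 2.2001$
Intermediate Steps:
$a{\left(C \right)} = - \frac{11}{3}$ ($a{\left(C \right)} = 11 \left(- \frac{1}{3}\right) = - \frac{11}{3}$)
$L{\left(k,Q \right)} = \frac{-100 + k}{14 + Q}$ ($L{\left(k,Q \right)} = \frac{k - 100}{Q + 14} = \frac{-100 + k}{14 + Q}$)
$\frac{\left(91 + 28\right) 3}{T{\left(a{\left(11 \right)} \right)}} + \frac{L{\left(-74,\left(-8\right) 4 \right)}}{-2657} = \frac{\left(91 + 28\right) 3}{162} + \frac{\frac{1}{14 - 32} \left(-100 - 74\right)}{-2657} = 119 \cdot 3 \cdot \frac{1}{162} + \frac{1}{14 - 32} \left(-174\right) \left(- \frac{1}{2657}\right) = 357 \cdot \frac{1}{162} + \frac{1}{-18} \left(-174\right) \left(- \frac{1}{2657}\right) = \frac{119}{54} + \left(- \frac{1}{18}\right) \left(-174\right) \left(- \frac{1}{2657}\right) = \frac{119}{54} + \frac{29}{3} \left(- \frac{1}{2657}\right) = \frac{119}{54} - \frac{29}{7971} = \frac{315661}{143478}$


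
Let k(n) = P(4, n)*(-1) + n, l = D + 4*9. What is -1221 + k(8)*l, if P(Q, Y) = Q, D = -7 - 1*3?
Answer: -1117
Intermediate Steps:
D = -10 (D = -7 - 3 = -10)
l = 26 (l = -10 + 4*9 = -10 + 36 = 26)
k(n) = -4 + n (k(n) = 4*(-1) + n = -4 + n)
-1221 + k(8)*l = -1221 + (-4 + 8)*26 = -1221 + 4*26 = -1221 + 104 = -1117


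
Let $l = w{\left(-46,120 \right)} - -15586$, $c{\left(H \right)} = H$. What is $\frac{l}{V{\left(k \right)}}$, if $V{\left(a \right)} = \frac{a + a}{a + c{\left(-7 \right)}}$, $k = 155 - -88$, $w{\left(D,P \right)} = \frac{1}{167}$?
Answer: $\frac{34126426}{4509} \approx 7568.5$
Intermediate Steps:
$w{\left(D,P \right)} = \frac{1}{167}$
$k = 243$ ($k = 155 + 88 = 243$)
$V{\left(a \right)} = \frac{2 a}{-7 + a}$ ($V{\left(a \right)} = \frac{a + a}{a - 7} = \frac{2 a}{-7 + a}$)
$l = \frac{2602863}{167}$ ($l = \frac{1}{167} - -15586 = \frac{1}{167} + 15586 = \frac{2602863}{167} \approx 15586.0$)
$\frac{l}{V{\left(k \right)}} = \frac{2602863}{167 \cdot 2 \cdot 243 \frac{1}{-7 + 243}} = \frac{2602863}{167 \cdot 2 \cdot 243 \cdot \frac{1}{236}} = \frac{2602863}{167 \cdot \frac{243}{118}} = \frac{2602863}{167} \cdot \frac{118}{243} = \frac{34126426}{4509}$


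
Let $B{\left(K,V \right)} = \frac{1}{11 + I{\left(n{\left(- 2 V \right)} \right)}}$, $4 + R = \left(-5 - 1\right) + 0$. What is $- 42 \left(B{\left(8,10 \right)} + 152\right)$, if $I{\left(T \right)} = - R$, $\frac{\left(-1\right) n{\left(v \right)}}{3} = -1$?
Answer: $-6386$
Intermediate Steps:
$n{\left(v \right)} = 3$ ($n{\left(v \right)} = \left(-3\right) \left(-1\right) = 3$)
$R = -10$ ($R = -4 + \left(\left(-5 - 1\right) + 0\right) = -4 + \left(-6 + 0\right) = -4 - 6 = -10$)
$I{\left(T \right)} = 10$ ($I{\left(T \right)} = \left(-1\right) \left(-10\right) = 10$)
$B{\left(K,V \right)} = \frac{1}{21}$ ($B{\left(K,V \right)} = \frac{1}{11 + 10} = \frac{1}{21}$)
$- 42 \left(B{\left(8,10 \right)} + 152\right) = - 42 \left(\frac{1}{21} + 152\right) = \left(-42\right) \frac{3193}{21} = -6386$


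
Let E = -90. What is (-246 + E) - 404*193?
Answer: -78308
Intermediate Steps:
(-246 + E) - 404*193 = (-246 - 90) - 404*193 = -336 - 77972 = -78308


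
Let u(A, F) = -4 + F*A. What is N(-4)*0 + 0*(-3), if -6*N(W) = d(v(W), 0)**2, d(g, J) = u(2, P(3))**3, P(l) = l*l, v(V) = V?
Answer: 0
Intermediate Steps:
P(l) = l**2
u(A, F) = -4 + A*F
d(g, J) = 2744 (d(g, J) = (-4 + 2*3**2)**3 = (-4 + 2*9)**3 = (-4 + 18)**3 = 14**3 = 2744)
N(W) = -3764768/3 (N(W) = -1/6*2744**2 = -1/6*7529536 = -3764768/3)
N(-4)*0 + 0*(-3) = -3764768/3*0 + 0*(-3) = 0 + 0 = 0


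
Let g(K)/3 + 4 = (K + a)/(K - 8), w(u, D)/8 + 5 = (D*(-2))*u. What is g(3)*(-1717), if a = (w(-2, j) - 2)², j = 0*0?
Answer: 9204837/5 ≈ 1.8410e+6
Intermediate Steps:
j = 0
w(u, D) = -40 - 16*D*u (w(u, D) = -40 + 8*((D*(-2))*u) = -40 + 8*((-2*D)*u) = -40 + 8*(-2*D*u) = -40 - 16*D*u)
a = 1764 (a = ((-40 - 16*0*(-2)) - 2)² = ((-40 + 0) - 2)² = (-40 - 2)² = (-42)² = 1764)
g(K) = -12 + 3*(1764 + K)/(-8 + K) (g(K) = -12 + 3*((K + 1764)/(K - 8)) = -12 + 3*((1764 + K)/(-8 + K)) = -12 + 3*(1764 + K)/(-8 + K))
g(3)*(-1717) = (3*(1796 - 3*3)/(-8 + 3))*(-1717) = (3*(1796 - 9)/(-5))*(-1717) = (3*(-⅕)*1787)*(-1717) = -5361/5*(-1717) = 9204837/5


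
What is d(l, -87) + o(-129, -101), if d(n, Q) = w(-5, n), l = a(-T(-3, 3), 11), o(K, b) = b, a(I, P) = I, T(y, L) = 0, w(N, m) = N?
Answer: -106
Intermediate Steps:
l = 0 (l = -1*0 = 0)
d(n, Q) = -5
d(l, -87) + o(-129, -101) = -5 - 101 = -106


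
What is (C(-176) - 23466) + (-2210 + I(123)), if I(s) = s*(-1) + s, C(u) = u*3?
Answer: -26204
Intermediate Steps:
C(u) = 3*u
I(s) = 0 (I(s) = -s + s = 0)
(C(-176) - 23466) + (-2210 + I(123)) = (3*(-176) - 23466) + (-2210 + 0) = (-528 - 23466) - 2210 = -23994 - 2210 = -26204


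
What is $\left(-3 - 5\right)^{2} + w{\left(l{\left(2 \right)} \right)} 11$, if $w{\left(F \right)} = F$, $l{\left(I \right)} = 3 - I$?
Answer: $75$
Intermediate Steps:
$\left(-3 - 5\right)^{2} + w{\left(l{\left(2 \right)} \right)} 11 = \left(-3 - 5\right)^{2} + \left(3 - 2\right) 11 = \left(-8\right)^{2} + \left(3 - 2\right) 11 = 64 + 1 \cdot 11 = 64 + 11 = 75$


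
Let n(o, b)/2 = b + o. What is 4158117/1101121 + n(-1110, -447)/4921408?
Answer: 10230180688971/2709532849184 ≈ 3.7756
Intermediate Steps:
n(o, b) = 2*b + 2*o (n(o, b) = 2*(b + o) = 2*b + 2*o)
4158117/1101121 + n(-1110, -447)/4921408 = 4158117/1101121 + (2*(-447) + 2*(-1110))/4921408 = 4158117*(1/1101121) + (-894 - 2220)*(1/4921408) = 4158117/1101121 - 3114*1/4921408 = 4158117/1101121 - 1557/2460704 = 10230180688971/2709532849184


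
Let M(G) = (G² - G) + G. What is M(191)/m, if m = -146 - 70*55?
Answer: -36481/3996 ≈ -9.1294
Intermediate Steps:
m = -3996 (m = -146 - 3850 = -3996)
M(G) = G²
M(191)/m = 191²/(-3996) = 36481*(-1/3996) = -36481/3996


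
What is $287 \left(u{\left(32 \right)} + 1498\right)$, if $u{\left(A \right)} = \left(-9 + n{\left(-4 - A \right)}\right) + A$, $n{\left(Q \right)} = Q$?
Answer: $426195$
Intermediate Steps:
$u{\left(A \right)} = -13$ ($u{\left(A \right)} = \left(-9 - \left(4 + A\right)\right) + A = \left(-13 - A\right) + A = -13$)
$287 \left(u{\left(32 \right)} + 1498\right) = 287 \left(-13 + 1498\right) = 287 \cdot 1485 = 426195$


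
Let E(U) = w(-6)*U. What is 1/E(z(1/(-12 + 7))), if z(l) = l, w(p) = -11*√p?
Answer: -5*I*√6/66 ≈ -0.18557*I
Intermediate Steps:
E(U) = -11*I*U*√6 (E(U) = (-11*I*√6)*U = -11*I*U*√6)
1/E(z(1/(-12 + 7))) = 1/(-11*I*√6/(-12 + 7)) = 1/(-11*I*√6/(-5)) = 1/(-11*I*(-⅕)*√6) = 1/(11*I*√6/5) = -5*I*√6/66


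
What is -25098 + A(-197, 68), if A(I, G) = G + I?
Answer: -25227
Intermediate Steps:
-25098 + A(-197, 68) = -25098 + (68 - 197) = -25098 - 129 = -25227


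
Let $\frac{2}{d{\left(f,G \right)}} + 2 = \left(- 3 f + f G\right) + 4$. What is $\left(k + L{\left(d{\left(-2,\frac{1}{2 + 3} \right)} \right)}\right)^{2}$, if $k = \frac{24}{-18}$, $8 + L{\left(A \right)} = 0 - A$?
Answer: $\frac{299209}{3249} \approx 92.093$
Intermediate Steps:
$d{\left(f,G \right)} = \frac{2}{2 - 3 f + G f}$ ($d{\left(f,G \right)} = \frac{2}{-2 + \left(\left(- 3 f + f G\right) + 4\right)} = \frac{2}{-2 + \left(\left(- 3 f + G f\right) + 4\right)} = \frac{2}{-2 + \left(4 - 3 f + G f\right)} = \frac{2}{2 - 3 f + G f}$)
$L{\left(A \right)} = -8 - A$ ($L{\left(A \right)} = -8 + \left(0 - A\right) = -8 - A$)
$k = - \frac{4}{3}$ ($k = 24 \left(- \frac{1}{18}\right) = - \frac{4}{3} \approx -1.3333$)
$\left(k + L{\left(d{\left(-2,\frac{1}{2 + 3} \right)} \right)}\right)^{2} = \left(- \frac{4}{3} - \left(8 + \frac{2}{2 - -6 + \frac{1}{2 + 3} \left(-2\right)}\right)\right)^{2} = \left(- \frac{4}{3} - \left(8 + \frac{2}{2 + 6 + \frac{1}{5} \left(-2\right)}\right)\right)^{2} = \left(- \frac{4}{3} - \left(8 + \frac{2}{2 + 6 - \frac{2}{5}}\right)\right)^{2} = \left(- \frac{4}{3} - \left(8 + \frac{2}{\frac{38}{5}}\right)\right)^{2} = \left(- \frac{4}{3} - \left(8 + 2 \cdot \frac{5}{38}\right)\right)^{2} = \left(- \frac{4}{3} - \frac{157}{19}\right)^{2} = \left(- \frac{547}{57}\right)^{2} = \frac{299209}{3249}$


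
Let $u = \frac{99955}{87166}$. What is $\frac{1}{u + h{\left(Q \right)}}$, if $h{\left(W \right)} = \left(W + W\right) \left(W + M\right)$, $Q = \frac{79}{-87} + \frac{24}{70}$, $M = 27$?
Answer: $- \frac{808205331150}{23223457034893} \approx -0.034801$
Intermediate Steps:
$Q = - \frac{1721}{3045}$ ($Q = 79 \left(- \frac{1}{87}\right) + 24 \cdot \frac{1}{70} = - \frac{79}{87} + \frac{12}{35} = - \frac{1721}{3045} \approx -0.56519$)
$u = \frac{99955}{87166}$ ($u = 99955 \cdot \frac{1}{87166} = \frac{99955}{87166} \approx 1.1467$)
$h{\left(W \right)} = 2 W \left(27 + W\right)$ ($h{\left(W \right)} = \left(W + W\right) \left(W + 27\right) = 2 W \left(27 + W\right)$)
$\frac{1}{u + h{\left(Q \right)}} = \frac{1}{\frac{99955}{87166} + 2 \left(- \frac{1721}{3045}\right) \left(27 - \frac{1721}{3045}\right)} = \frac{1}{\frac{99955}{87166} + 2 \left(- \frac{1721}{3045}\right) \frac{80494}{3045}} = \frac{1}{\frac{99955}{87166} - \frac{277060348}{9272025}} = \frac{1}{- \frac{23223457034893}{808205331150}} = - \frac{808205331150}{23223457034893}$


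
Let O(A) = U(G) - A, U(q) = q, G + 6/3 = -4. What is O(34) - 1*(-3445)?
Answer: 3405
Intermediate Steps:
G = -6 (G = -2 - 4 = -6)
O(A) = -6 - A
O(34) - 1*(-3445) = (-6 - 1*34) - 1*(-3445) = (-6 - 34) + 3445 = -40 + 3445 = 3405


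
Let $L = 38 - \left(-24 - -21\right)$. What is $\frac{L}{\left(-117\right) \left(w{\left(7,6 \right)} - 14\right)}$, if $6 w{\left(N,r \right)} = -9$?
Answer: $\frac{82}{3627} \approx 0.022608$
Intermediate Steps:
$w{\left(N,r \right)} = - \frac{3}{2}$ ($w{\left(N,r \right)} = \frac{1}{6} \left(-9\right) = - \frac{3}{2}$)
$L = 41$ ($L = 38 - \left(-24 + 21\right) = 38 - -3 = 38 + 3 = 41$)
$\frac{L}{\left(-117\right) \left(w{\left(7,6 \right)} - 14\right)} = \frac{41}{\left(-117\right) \left(- \frac{3}{2} - 14\right)} = \frac{41}{\left(-117\right) \left(- \frac{31}{2}\right)} = \frac{41}{\frac{3627}{2}} = 41 \cdot \frac{2}{3627} = \frac{82}{3627}$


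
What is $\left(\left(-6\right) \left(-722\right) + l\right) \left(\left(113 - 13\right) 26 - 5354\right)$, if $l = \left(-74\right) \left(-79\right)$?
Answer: $-28030212$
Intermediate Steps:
$l = 5846$
$\left(\left(-6\right) \left(-722\right) + l\right) \left(\left(113 - 13\right) 26 - 5354\right) = \left(\left(-6\right) \left(-722\right) + 5846\right) \left(\left(113 - 13\right) 26 - 5354\right) = \left(4332 + 5846\right) \left(100 \cdot 26 - 5354\right) = 10178 \left(2600 - 5354\right) = 10178 \left(-2754\right) = -28030212$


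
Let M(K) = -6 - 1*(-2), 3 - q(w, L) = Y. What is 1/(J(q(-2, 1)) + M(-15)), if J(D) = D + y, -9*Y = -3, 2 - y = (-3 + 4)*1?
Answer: -3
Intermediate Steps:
y = 1 (y = 2 - (-3 + 4) = 2 - 1 = 1)
Y = ⅓ (Y = -⅑*(-3) = ⅓ ≈ 0.33333)
q(w, L) = 8/3 (q(w, L) = 3 - 1*⅓ = 3 - ⅓ = 8/3)
J(D) = 1 + D (J(D) = D + 1 = 1 + D)
M(K) = -4 (M(K) = -6 + 2 = -4)
1/(J(q(-2, 1)) + M(-15)) = 1/((1 + 8/3) - 4) = 1/(11/3 - 4) = 1/(-⅓) = -3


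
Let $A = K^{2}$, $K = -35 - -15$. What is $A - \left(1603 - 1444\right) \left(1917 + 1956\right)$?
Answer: $-615407$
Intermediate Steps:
$K = -20$ ($K = -35 + 15 = -20$)
$A = 400$ ($A = \left(-20\right)^{2} = 400$)
$A - \left(1603 - 1444\right) \left(1917 + 1956\right) = 400 - \left(1603 - 1444\right) \left(1917 + 1956\right) = 400 - 159 \cdot 3873 = 400 - 615807 = -615407$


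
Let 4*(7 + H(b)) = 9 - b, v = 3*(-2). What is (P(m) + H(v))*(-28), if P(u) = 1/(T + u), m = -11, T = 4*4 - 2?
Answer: 245/3 ≈ 81.667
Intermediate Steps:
T = 14 (T = 16 - 2 = 14)
v = -6
H(b) = -19/4 - b/4 (H(b) = -7 + (9 - b)/4 = -7 + (9/4 - b/4) = -19/4 - b/4)
P(u) = 1/(14 + u)
(P(m) + H(v))*(-28) = (1/(14 - 11) + (-19/4 - ¼*(-6)))*(-28) = (1/3 + (-19/4 + 3/2))*(-28) = (⅓ - 13/4)*(-28) = -35/12*(-28) = 245/3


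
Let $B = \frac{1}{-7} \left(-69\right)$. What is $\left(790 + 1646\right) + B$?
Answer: $\frac{17121}{7} \approx 2445.9$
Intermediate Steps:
$B = \frac{69}{7}$ ($B = \left(- \frac{1}{7}\right) \left(-69\right) = \frac{69}{7} \approx 9.8571$)
$\left(790 + 1646\right) + B = \left(790 + 1646\right) + \frac{69}{7} = 2436 + \frac{69}{7} = \frac{17121}{7}$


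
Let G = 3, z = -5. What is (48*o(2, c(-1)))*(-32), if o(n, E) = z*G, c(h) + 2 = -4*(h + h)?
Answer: 23040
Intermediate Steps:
c(h) = -2 - 8*h (c(h) = -2 - 4*(h + h) = -2 - 8*h)
o(n, E) = -15 (o(n, E) = -5*3 = -15)
(48*o(2, c(-1)))*(-32) = (48*(-15))*(-32) = -720*(-32) = 23040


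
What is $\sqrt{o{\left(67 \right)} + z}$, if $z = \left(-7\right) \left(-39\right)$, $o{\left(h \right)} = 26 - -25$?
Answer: $18$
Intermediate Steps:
$o{\left(h \right)} = 51$ ($o{\left(h \right)} = 26 + 25 = 51$)
$z = 273$
$\sqrt{o{\left(67 \right)} + z} = \sqrt{51 + 273} = \sqrt{324} = 18$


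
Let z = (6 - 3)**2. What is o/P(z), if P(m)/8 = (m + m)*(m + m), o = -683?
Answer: -683/2592 ≈ -0.26350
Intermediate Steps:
z = 9 (z = 3**2 = 9)
P(m) = 32*m**2 (P(m) = 8*((m + m)*(m + m)) = 8*((2*m)*(2*m)) = 8*(4*m**2) = 32*m**2)
o/P(z) = -683/(32*9**2) = -683/(32*81) = -683/2592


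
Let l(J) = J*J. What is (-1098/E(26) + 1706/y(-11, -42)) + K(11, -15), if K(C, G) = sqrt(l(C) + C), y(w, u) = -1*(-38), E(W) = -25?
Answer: 42187/475 + 2*sqrt(33) ≈ 100.30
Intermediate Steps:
l(J) = J**2
y(w, u) = 38
K(C, G) = sqrt(C + C**2) (K(C, G) = sqrt(C**2 + C) = sqrt(C + C**2))
(-1098/E(26) + 1706/y(-11, -42)) + K(11, -15) = (-1098/(-25) + 1706/38) + sqrt(11*(1 + 11)) = (-1098*(-1/25) + 1706*(1/38)) + sqrt(11*12) = (1098/25 + 853/19) + sqrt(132) = 42187/475 + 2*sqrt(33)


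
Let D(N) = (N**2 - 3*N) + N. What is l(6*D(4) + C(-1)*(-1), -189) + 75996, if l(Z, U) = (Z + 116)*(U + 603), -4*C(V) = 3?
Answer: 288405/2 ≈ 1.4420e+5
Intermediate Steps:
C(V) = -3/4 (C(V) = -1/4*3 = -3/4)
D(N) = N**2 - 2*N
l(Z, U) = (116 + Z)*(603 + U)
l(6*D(4) + C(-1)*(-1), -189) + 75996 = (69948 + 116*(-189) + 603*(6*(4*(-2 + 4)) - 3/4*(-1)) - 189*(6*(4*(-2 + 4)) - 3/4*(-1))) + 75996 = (69948 - 21924 + 603*(6*(4*2) + 3/4) - 189*(6*(4*2) + 3/4)) + 75996 = (69948 - 21924 + 603*(6*8 + 3/4) - 189*(6*8 + 3/4)) + 75996 = (69948 - 21924 + 603*(48 + 3/4) - 189*(48 + 3/4)) + 75996 = (69948 - 21924 + 603*(195/4) - 189*195/4) + 75996 = (69948 - 21924 + 117585/4 - 36855/4) + 75996 = 136413/2 + 75996 = 288405/2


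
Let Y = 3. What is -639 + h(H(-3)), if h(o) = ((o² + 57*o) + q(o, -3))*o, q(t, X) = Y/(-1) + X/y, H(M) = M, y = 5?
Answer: -711/5 ≈ -142.20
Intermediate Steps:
q(t, X) = -3 + X/5 (q(t, X) = 3/(-1) + X/5 = 3*(-1) + X*(⅕) = -3 + X/5)
h(o) = o*(-18/5 + o² + 57*o) (h(o) = ((o² + 57*o) + (-3 + (⅕)*(-3)))*o = ((o² + 57*o) + (-3 - ⅗))*o = ((o² + 57*o) - 18/5)*o = (-18/5 + o² + 57*o)*o = o*(-18/5 + o² + 57*o))
-639 + h(H(-3)) = -639 + (⅕)*(-3)*(-18 + 5*(-3)² + 285*(-3)) = -639 + (⅕)*(-3)*(-18 + 5*9 - 855) = -639 + (⅕)*(-3)*(-18 + 45 - 855) = -639 + (⅕)*(-3)*(-828) = -639 + 2484/5 = -711/5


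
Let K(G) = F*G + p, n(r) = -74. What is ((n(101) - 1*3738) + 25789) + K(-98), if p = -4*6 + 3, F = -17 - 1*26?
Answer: 26170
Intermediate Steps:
F = -43 (F = -17 - 26 = -43)
p = -21 (p = -24 + 3 = -21)
K(G) = -21 - 43*G (K(G) = -43*G - 21 = -21 - 43*G)
((n(101) - 1*3738) + 25789) + K(-98) = ((-74 - 1*3738) + 25789) + (-21 - 43*(-98)) = ((-74 - 3738) + 25789) + (-21 + 4214) = (-3812 + 25789) + 4193 = 21977 + 4193 = 26170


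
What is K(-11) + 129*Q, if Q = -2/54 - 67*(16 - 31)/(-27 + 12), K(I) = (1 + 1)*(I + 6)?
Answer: -77920/9 ≈ -8657.8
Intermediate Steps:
K(I) = 12 + 2*I (K(I) = 2*(6 + I) = 12 + 2*I)
Q = -1810/27 (Q = -2*1/54 - 67/((-15/(-15))) = -1/27 - 67/((-15*(-1/15))) = -1/27 - 67/1 = -1/27 - 67*1 = -1/27 - 67 = -1810/27 ≈ -67.037)
K(-11) + 129*Q = (12 + 2*(-11)) + 129*(-1810/27) = (12 - 22) - 77830/9 = -10 - 77830/9 = -77920/9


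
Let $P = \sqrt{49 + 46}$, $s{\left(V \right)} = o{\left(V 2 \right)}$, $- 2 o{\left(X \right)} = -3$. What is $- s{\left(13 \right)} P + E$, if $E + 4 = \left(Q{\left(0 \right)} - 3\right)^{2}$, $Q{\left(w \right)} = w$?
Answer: $5 - \frac{3 \sqrt{95}}{2} \approx -9.6202$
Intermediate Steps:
$o{\left(X \right)} = \frac{3}{2}$ ($o{\left(X \right)} = \left(- \frac{1}{2}\right) \left(-3\right) = \frac{3}{2}$)
$E = 5$ ($E = -4 + \left(0 - 3\right)^{2} = -4 + \left(-3\right)^{2} = -4 + 9 = 5$)
$s{\left(V \right)} = \frac{3}{2}$
$P = \sqrt{95} \approx 9.7468$
$- s{\left(13 \right)} P + E = \left(-1\right) \frac{3}{2} \sqrt{95} + 5 = - \frac{3 \sqrt{95}}{2} + 5 = 5 - \frac{3 \sqrt{95}}{2}$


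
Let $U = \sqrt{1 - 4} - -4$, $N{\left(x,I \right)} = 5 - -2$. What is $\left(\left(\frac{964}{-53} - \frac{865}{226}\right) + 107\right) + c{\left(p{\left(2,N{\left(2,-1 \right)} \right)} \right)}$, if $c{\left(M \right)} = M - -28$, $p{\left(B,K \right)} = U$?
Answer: $\frac{1401233}{11978} + i \sqrt{3} \approx 116.98 + 1.732 i$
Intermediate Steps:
$N{\left(x,I \right)} = 7$ ($N{\left(x,I \right)} = 5 + 2 = 7$)
$U = 4 + i \sqrt{3}$ ($U = \sqrt{-3} + 4 = i \sqrt{3} + 4 = 4 + i \sqrt{3} \approx 4.0 + 1.732 i$)
$p{\left(B,K \right)} = 4 + i \sqrt{3}$
$c{\left(M \right)} = 28 + M$ ($c{\left(M \right)} = M + 28 = 28 + M$)
$\left(\left(\frac{964}{-53} - \frac{865}{226}\right) + 107\right) + c{\left(p{\left(2,N{\left(2,-1 \right)} \right)} \right)} = \left(\left(\frac{964}{-53} - \frac{865}{226}\right) + 107\right) + \left(28 + \left(4 + i \sqrt{3}\right)\right) = \left(\left(964 \left(- \frac{1}{53}\right) - \frac{865}{226}\right) + 107\right) + \left(32 + i \sqrt{3}\right) = \left(\left(- \frac{964}{53} - \frac{865}{226}\right) + 107\right) + \left(32 + i \sqrt{3}\right) = \left(- \frac{263709}{11978} + 107\right) + \left(32 + i \sqrt{3}\right) = \frac{1017937}{11978} + \left(32 + i \sqrt{3}\right) = \frac{1401233}{11978} + i \sqrt{3}$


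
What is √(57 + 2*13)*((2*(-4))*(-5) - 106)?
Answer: -66*√83 ≈ -601.29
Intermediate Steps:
√(57 + 2*13)*((2*(-4))*(-5) - 106) = √(57 + 26)*(-8*(-5) - 106) = √83*(40 - 106) = √83*(-66) = -66*√83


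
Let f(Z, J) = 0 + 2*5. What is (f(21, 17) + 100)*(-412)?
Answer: -45320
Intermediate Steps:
f(Z, J) = 10 (f(Z, J) = 0 + 10 = 10)
(f(21, 17) + 100)*(-412) = (10 + 100)*(-412) = 110*(-412) = -45320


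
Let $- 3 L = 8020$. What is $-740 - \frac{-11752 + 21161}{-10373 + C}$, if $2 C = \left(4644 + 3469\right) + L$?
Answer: $- \frac{33923606}{45919} \approx -738.77$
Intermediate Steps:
$L = - \frac{8020}{3}$ ($L = \left(- \frac{1}{3}\right) 8020 = - \frac{8020}{3} \approx -2673.3$)
$C = \frac{16319}{6}$ ($C = \frac{\left(4644 + 3469\right) - \frac{8020}{3}}{2} = \frac{8113 - \frac{8020}{3}}{2} = \frac{1}{2} \cdot \frac{16319}{3} = \frac{16319}{6} \approx 2719.8$)
$-740 - \frac{-11752 + 21161}{-10373 + C} = -740 - \frac{-11752 + 21161}{-10373 + \frac{16319}{6}} = -740 - \frac{9409}{- \frac{45919}{6}} = -740 - 9409 \left(- \frac{6}{45919}\right) = -740 - - \frac{56454}{45919} = -740 + \frac{56454}{45919} = - \frac{33923606}{45919}$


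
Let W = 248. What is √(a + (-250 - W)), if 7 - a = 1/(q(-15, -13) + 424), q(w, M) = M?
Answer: I*√82940622/411 ≈ 22.159*I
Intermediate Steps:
a = 2876/411 (a = 7 - 1/(-13 + 424) = 7 - 1/411 = 2876/411 ≈ 6.9976)
√(a + (-250 - W)) = √(2876/411 + (-250 - 1*248)) = √(2876/411 + (-250 - 248)) = √(2876/411 - 498) = √(-201802/411) = I*√82940622/411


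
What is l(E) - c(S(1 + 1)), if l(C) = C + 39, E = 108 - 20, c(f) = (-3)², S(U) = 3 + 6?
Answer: 118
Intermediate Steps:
S(U) = 9
c(f) = 9
E = 88
l(C) = 39 + C
l(E) - c(S(1 + 1)) = (39 + 88) - 1*9 = 127 - 9 = 118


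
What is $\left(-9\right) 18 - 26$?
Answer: $-188$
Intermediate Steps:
$\left(-9\right) 18 - 26 = -162 - 26 = -188$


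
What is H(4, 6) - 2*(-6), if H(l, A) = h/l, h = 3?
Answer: 51/4 ≈ 12.750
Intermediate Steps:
H(l, A) = 3/l
H(4, 6) - 2*(-6) = 3/4 - 2*(-6) = 3*(¼) + 12 = ¾ + 12 = 51/4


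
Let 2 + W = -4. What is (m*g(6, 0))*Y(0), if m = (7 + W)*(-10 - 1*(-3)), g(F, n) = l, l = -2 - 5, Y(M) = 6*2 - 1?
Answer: 539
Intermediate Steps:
Y(M) = 11 (Y(M) = 12 - 1 = 11)
W = -6 (W = -2 - 4 = -6)
l = -7
g(F, n) = -7
m = -7 (m = (7 - 6)*(-10 - 1*(-3)) = 1*(-10 + 3) = 1*(-7) = -7)
(m*g(6, 0))*Y(0) = -7*(-7)*11 = 49*11 = 539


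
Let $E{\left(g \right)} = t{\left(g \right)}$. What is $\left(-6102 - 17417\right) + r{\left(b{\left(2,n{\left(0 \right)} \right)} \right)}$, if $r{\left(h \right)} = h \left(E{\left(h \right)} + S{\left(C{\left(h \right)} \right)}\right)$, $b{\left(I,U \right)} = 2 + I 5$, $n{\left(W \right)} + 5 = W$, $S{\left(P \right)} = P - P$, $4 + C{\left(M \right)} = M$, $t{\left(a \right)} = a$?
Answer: $-23375$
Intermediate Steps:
$C{\left(M \right)} = -4 + M$
$S{\left(P \right)} = 0$
$n{\left(W \right)} = -5 + W$
$b{\left(I,U \right)} = 2 + 5 I$
$E{\left(g \right)} = g$
$r{\left(h \right)} = h^{2}$ ($r{\left(h \right)} = h \left(h + 0\right) = h h = h^{2}$)
$\left(-6102 - 17417\right) + r{\left(b{\left(2,n{\left(0 \right)} \right)} \right)} = \left(-6102 - 17417\right) + \left(2 + 5 \cdot 2\right)^{2} = -23519 + \left(2 + 10\right)^{2} = -23519 + 12^{2} = -23519 + 144 = -23375$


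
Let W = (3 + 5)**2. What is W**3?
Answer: 262144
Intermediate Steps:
W = 64 (W = 8**2 = 64)
W**3 = 64**3 = 262144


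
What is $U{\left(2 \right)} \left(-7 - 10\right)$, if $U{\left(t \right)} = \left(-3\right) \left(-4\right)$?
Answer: $-204$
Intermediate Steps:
$U{\left(t \right)} = 12$
$U{\left(2 \right)} \left(-7 - 10\right) = 12 \left(-7 - 10\right) = 12 \left(-17\right) = -204$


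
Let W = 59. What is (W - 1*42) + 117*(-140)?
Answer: -16363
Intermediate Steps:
(W - 1*42) + 117*(-140) = (59 - 1*42) + 117*(-140) = (59 - 42) - 16380 = 17 - 16380 = -16363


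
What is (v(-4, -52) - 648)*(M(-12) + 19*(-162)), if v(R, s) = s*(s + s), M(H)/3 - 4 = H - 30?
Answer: -15193920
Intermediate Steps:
M(H) = -78 + 3*H (M(H) = 12 + 3*(H - 30) = 12 + 3*(-30 + H) = 12 + (-90 + 3*H) = -78 + 3*H)
v(R, s) = 2*s² (v(R, s) = s*(2*s) = 2*s²)
(v(-4, -52) - 648)*(M(-12) + 19*(-162)) = (2*(-52)² - 648)*((-78 + 3*(-12)) + 19*(-162)) = (2*2704 - 648)*((-78 - 36) - 3078) = (5408 - 648)*(-114 - 3078) = 4760*(-3192) = -15193920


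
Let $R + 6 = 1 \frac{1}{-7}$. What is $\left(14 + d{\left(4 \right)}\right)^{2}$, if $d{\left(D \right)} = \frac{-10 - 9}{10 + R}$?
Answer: $\frac{60025}{729} \approx 82.339$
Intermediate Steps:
$R = - \frac{43}{7}$ ($R = -6 + 1 \frac{1}{-7} = -6 + 1 \left(- \frac{1}{7}\right) = -6 - \frac{1}{7} = - \frac{43}{7} \approx -6.1429$)
$d{\left(D \right)} = - \frac{133}{27}$ ($d{\left(D \right)} = \frac{-10 - 9}{10 - \frac{43}{7}} = - \frac{19}{\frac{27}{7}} = \left(-19\right) \frac{7}{27} = - \frac{133}{27}$)
$\left(14 + d{\left(4 \right)}\right)^{2} = \left(14 - \frac{133}{27}\right)^{2} = \left(\frac{245}{27}\right)^{2} = \frac{60025}{729}$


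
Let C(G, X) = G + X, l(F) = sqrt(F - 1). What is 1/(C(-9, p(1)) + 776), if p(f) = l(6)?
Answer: 767/588284 - sqrt(5)/588284 ≈ 0.0013000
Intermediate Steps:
l(F) = sqrt(-1 + F)
p(f) = sqrt(5) (p(f) = sqrt(-1 + 6) = sqrt(5))
1/(C(-9, p(1)) + 776) = 1/((-9 + sqrt(5)) + 776) = 1/(767 + sqrt(5))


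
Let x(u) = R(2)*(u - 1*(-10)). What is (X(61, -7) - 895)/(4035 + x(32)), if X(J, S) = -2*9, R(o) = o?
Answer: -913/4119 ≈ -0.22166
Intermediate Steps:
X(J, S) = -18
x(u) = 20 + 2*u (x(u) = 2*(u - 1*(-10)) = 2*(u + 10) = 2*(10 + u) = 20 + 2*u)
(X(61, -7) - 895)/(4035 + x(32)) = (-18 - 895)/(4035 + (20 + 2*32)) = -913/(4035 + (20 + 64)) = -913/(4035 + 84) = -913/4119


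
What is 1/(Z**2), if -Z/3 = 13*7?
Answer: 1/74529 ≈ 1.3418e-5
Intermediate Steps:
Z = -273 (Z = -39*7 = -3*91 = -273)
1/(Z**2) = 1/((-273)**2) = 1/74529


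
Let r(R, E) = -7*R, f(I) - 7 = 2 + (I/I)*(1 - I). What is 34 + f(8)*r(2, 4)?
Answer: 6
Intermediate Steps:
f(I) = 10 - I (f(I) = 7 + (2 + (I/I)*(1 - I)) = 7 + (2 + 1*(1 - I)) = 7 + (2 + (1 - I)) = 7 + (3 - I) = 10 - I)
34 + f(8)*r(2, 4) = 34 + (10 - 1*8)*(-7*2) = 34 + (10 - 8)*(-14) = 34 + 2*(-14) = 34 - 28 = 6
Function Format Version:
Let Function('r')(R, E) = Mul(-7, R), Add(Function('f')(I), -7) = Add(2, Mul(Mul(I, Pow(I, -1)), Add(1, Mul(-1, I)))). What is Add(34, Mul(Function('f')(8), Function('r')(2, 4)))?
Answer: 6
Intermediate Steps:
Function('f')(I) = Add(10, Mul(-1, I)) (Function('f')(I) = Add(7, Add(2, Mul(Mul(I, Pow(I, -1)), Add(1, Mul(-1, I))))) = Add(7, Add(2, Mul(1, Add(1, Mul(-1, I))))) = Add(7, Add(2, Add(1, Mul(-1, I)))) = Add(7, Add(3, Mul(-1, I))) = Add(10, Mul(-1, I)))
Add(34, Mul(Function('f')(8), Function('r')(2, 4))) = Add(34, Mul(Add(10, Mul(-1, 8)), Mul(-7, 2))) = Add(34, Mul(Add(10, -8), -14)) = Add(34, Mul(2, -14)) = Add(34, -28) = 6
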